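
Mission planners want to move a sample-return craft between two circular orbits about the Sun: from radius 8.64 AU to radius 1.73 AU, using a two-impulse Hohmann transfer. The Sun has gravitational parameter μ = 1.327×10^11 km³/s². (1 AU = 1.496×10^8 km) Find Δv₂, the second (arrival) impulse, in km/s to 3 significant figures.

Δv₂ = 6.59 km/s

In km: r₁ = 8.64 × 1.496×10^8 = 1.292544×10^9 km; r₂ = 1.73 × 1.496×10^8 = 2.58808×10^8 km.
Transfer-ellipse semi-major axis a_t = (r₁ + r₂)/2 = (1.292544×10^9 + 2.58808×10^8)/2 = 7.75676×10^8 km.
Circular speed at r = 2.58808×10^8 km: v_c = √(μ/r) = 22.644 km/s.
Transfer-orbit speed at the same r (vis-viva, a = a_t): v_t = √[μ(2/r − 1/a_t)] = 29.230 km/s.
Δv₂ = |v_t − v_c| = |29.230 − 22.644| = 6.586 km/s.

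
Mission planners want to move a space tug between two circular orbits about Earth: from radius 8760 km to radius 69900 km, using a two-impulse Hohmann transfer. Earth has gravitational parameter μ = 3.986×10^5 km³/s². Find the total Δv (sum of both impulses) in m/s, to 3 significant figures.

Δv = 3510 m/s

The Hohmann ellipse has a_t = (r₁ + r₂)/2 = 39330 km.
Circular speed at r₁: v₁ = √(μ/r₁) = √(3.986×10^5/8760) = 6.746 km/s.
On the transfer ellipse at r₁, vis-viva equation gives v_p = √[μ(2/r₁ − 1/a_t)] = 8.993 km/s.
First burn Δv₁ = |v_p − v₁| = 2.247 km/s.
Circular speed at r₂: v₂ = √(μ/r₂) = 2.388 km/s.
Transfer-orbit speed at r₂: v_a = √[μ(2/r₂ − 1/a_t)] = 1.127 km/s.
Second burn Δv₂ = |v₂ − v_a| = 1.261 km/s.
Total Δv = Δv₁ + Δv₂ = 3.508 km/s.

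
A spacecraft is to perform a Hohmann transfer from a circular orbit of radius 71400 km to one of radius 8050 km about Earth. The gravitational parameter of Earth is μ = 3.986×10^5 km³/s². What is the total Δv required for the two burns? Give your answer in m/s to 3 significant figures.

Transfer-ellipse semi-major axis a_t = (r₁ + r₂)/2 = (71400 + 8050)/2 = 39725 km.
At r₁ the circular-orbit speed is v₁ = √(μ/r₁) = 2.363 km/s.
On the transfer ellipse at r₁, v² = μ(2/r − 1/a) gives v_a = √[μ(2/r₁ − 1/a_t)] = 1.064 km/s.
First burn Δv₁ = |v_a − v₁| = 1.299 km/s.
At r₂, v₂ = √(μ/r₂) = 7.037 km/s.
Transfer-orbit speed at r₂: v_p = √[μ(2/r₂ − 1/a_t)] = 9.434 km/s.
Second burn Δv₂ = |v₂ − v_p| = 2.397 km/s.
Δv = Δv₁ + Δv₂ = 1.299 + 2.397 = 3.696 km/s.

Δv = 3700 m/s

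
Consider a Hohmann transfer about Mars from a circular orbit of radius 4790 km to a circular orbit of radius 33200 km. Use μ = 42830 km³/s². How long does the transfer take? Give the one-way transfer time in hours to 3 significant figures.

t = 11.0 hours

The Hohmann ellipse has a_t = (r₁ + r₂)/2 = 18995 km.
By Kepler's third law the transfer-orbit period is T = 2π√(a_t³/μ), so t = T/2 = 39740 s.
Converting: 39740 s ÷ 3600 s/hour = 11.0 hours.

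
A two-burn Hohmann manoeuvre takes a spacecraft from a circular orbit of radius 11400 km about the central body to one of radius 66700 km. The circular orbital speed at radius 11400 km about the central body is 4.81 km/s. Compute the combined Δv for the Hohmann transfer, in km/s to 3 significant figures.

From the circular-orbit relation v² = μ/r at r = 11400 km: μ = v²r = (4.81)² × 11400 = 2.63752×10^5 km³/s².
Semi-major axis of the transfer orbit: a_t = (11400 + 66700)/2 = 39050 km.
Circular speed at r₁: v₁ = √(μ/r₁) = √(2.63752×10^5/11400) = 4.810 km/s.
Transfer-orbit speed at r₁ (vis-viva equation): v_p = √[μ(2/r₁ − 1/a_t)] = 6.286 km/s.
First burn Δv₁ = |v_p − v₁| = 1.476 km/s.
At r₂, v₂ = √(μ/r₂) = 1.9885 km/s.
Transfer-orbit speed at r₂: v_a = √[μ(2/r₂ − 1/a_t)] = 1.0744 km/s.
Second burn Δv₂ = |v₂ − v_a| = 0.9141 km/s.
Δv = Δv₁ + Δv₂ = 1.476 + 0.9141 = 2.390 km/s.

Δv = 2.39 km/s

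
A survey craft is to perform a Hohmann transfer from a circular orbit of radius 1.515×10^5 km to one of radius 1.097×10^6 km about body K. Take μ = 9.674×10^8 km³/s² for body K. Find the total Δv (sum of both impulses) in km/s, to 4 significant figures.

Δv = 41.09 km/s

Semi-major axis of the transfer orbit: a_t = (1.515×10^5 + 1.097×10^6)/2 = 6.2425×10^5 km.
At r₁ the circular-orbit speed is v₁ = √(μ/r₁) = 79.909 km/s.
Transfer-orbit speed at r₁ (vis-viva equation): v_p = √[μ(2/r₁ − 1/a_t)] = 105.93 km/s.
First burn Δv₁ = |v_p − v₁| = 26.02 km/s.
At r₂, v₂ = √(μ/r₂) = 29.70 km/s.
Transfer-orbit speed at r₂: v_a = √[μ(2/r₂ − 1/a_t)] = 14.63 km/s.
Second burn Δv₂ = |v₂ − v_a| = 15.07 km/s.
Δv = Δv₁ + Δv₂ = 26.02 + 15.07 = 41.09 km/s.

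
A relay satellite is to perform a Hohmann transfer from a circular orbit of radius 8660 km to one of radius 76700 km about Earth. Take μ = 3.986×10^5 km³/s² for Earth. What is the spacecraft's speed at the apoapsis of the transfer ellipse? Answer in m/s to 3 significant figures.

Semi-major axis of the transfer orbit: a_t = (8660 + 76700)/2 = 42680 km.
The apoapsis of the transfer ellipse is at r = 76700 km.
Vis-viva: v = √[μ(2/r − 1/a_t)] = √[3.986×10^5 × (2/76700 − 1/42680)] = 1.027 km/s.

v = 1030 m/s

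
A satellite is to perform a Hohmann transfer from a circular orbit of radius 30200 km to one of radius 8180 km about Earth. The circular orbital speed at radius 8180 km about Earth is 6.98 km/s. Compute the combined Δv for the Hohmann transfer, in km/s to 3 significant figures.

Δv = 3.04 km/s

From the circular-orbit relation v² = μ/r at r = 8180 km: μ = v²r = (6.98)² × 8180 = 3.98533×10^5 km³/s².
Transfer-ellipse semi-major axis a_t = (r₁ + r₂)/2 = (30200 + 8180)/2 = 19190 km.
At r₁ the circular-orbit speed is v₁ = √(μ/r₁) = 3.633 km/s.
Transfer-orbit speed at r₁ (vis-viva equation): v_a = √[μ(2/r₁ − 1/a_t)] = 2.372 km/s.
First burn Δv₁ = |v_a − v₁| = 1.261 km/s.
Circular speed at r₂: v₂ = √(μ/r₂) = 6.980 km/s.
Transfer-orbit speed at r₂: v_p = √[μ(2/r₂ − 1/a_t)] = 8.756 km/s.
Second burn Δv₂ = |v₂ − v_p| = 1.776 km/s.
Δv = Δv₁ + Δv₂ = 1.261 + 1.776 = 3.037 km/s.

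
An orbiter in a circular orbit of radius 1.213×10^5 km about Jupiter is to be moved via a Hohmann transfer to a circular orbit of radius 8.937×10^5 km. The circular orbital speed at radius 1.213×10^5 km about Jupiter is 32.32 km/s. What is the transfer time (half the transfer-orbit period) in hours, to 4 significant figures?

From the circular-orbit relation v² = μ/r at r = 1.213×10^5 km: μ = v²r = (32.32)² × 1.213×10^5 = 1.26708×10^8 km³/s².
Semi-major axis of the transfer orbit: a_t = (1.213×10^5 + 8.937×10^5)/2 = 5.075×10^5 km.
Transfer time t = π√(a_t³/μ) = π√((5.075×10^5)³ / 1.26708×10^8) = 1.009×10^5 s.
Converting: 1.009×10^5 s ÷ 3600 s/hour = 28.03 hours.

t = 28.03 hours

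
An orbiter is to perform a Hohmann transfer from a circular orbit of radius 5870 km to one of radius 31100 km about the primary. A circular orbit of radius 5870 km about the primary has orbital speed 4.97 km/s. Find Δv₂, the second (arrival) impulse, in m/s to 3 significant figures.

Δv₂ = 942 m/s

From the circular-orbit relation v² = μ/r at r = 5870 km: μ = v²r = (4.97)² × 5870 = 1.44994×10^5 km³/s².
The Hohmann ellipse has a_t = (r₁ + r₂)/2 = 18485 km.
Circular speed at r = 31100 km: v_c = √(μ/r) = 2.159212 km/s.
Transfer-orbit speed at the same r (vis-viva, a = a_t): v_t = √[μ(2/r − 1/a_t)] = 1.216759 km/s.
Δv₂ = |v_t − v_c| = |1.216759 − 2.159212| = 0.9425 km/s.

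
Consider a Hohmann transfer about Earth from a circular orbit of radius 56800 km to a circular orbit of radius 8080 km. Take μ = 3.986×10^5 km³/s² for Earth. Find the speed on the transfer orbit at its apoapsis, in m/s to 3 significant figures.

v = 1320 m/s

The Hohmann ellipse has a_t = (r₁ + r₂)/2 = 32440 km.
The apoapsis of the transfer ellipse is at r = 56800 km.
Applying v² = μ(2/r − 1/a_t): v = 1.322 km/s.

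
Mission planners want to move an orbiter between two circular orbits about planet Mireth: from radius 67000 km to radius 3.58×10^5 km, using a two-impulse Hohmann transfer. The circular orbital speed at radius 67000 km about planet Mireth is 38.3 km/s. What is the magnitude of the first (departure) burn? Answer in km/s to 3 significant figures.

Δv₁ = 11.4 km/s

From the circular-orbit relation v² = μ/r at r = 67000 km: μ = v²r = (38.3)² × 67000 = 9.82816×10^7 km³/s².
Transfer-ellipse semi-major axis a_t = (r₁ + r₂)/2 = (67000 + 3.580×10^5)/2 = 2.125×10^5 km.
Circular speed at r = 67000 km: v_c = √(μ/r) = 38.30 km/s.
Transfer-orbit speed at the same r (vis-viva, a = a_t): v_t = √[μ(2/r − 1/a_t)] = 49.71 km/s.
Δv₁ = |v_t − v_c| = |49.71 − 38.30| = 11.41 km/s.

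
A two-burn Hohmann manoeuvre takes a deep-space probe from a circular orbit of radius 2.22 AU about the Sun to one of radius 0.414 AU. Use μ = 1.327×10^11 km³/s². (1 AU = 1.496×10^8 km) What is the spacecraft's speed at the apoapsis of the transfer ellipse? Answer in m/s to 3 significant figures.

In km: r₁ = 2.22 × 1.496×10^8 = 3.32112×10^8 km; r₂ = 0.414 × 1.496×10^8 = 6.19344×10^7 km.
Transfer-ellipse semi-major axis a_t = (r₁ + r₂)/2 = (3.32112×10^8 + 6.19344×10^7)/2 = 1.970232×10^8 km.
At apoapsis, r = 3.32112×10^8 km.
Vis-viva: v = √[μ(2/r − 1/a_t)] = √[1.327×10^11 × (2/3.32112×10^8 − 1/1.970232×10^8)] = 11.21 km/s.

v = 11200 m/s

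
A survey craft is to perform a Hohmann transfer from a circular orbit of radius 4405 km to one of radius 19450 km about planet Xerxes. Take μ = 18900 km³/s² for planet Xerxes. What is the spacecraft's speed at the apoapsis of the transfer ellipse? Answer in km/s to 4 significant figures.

v = 0.5991 km/s

Transfer-ellipse semi-major axis a_t = (r₁ + r₂)/2 = (4405 + 19450)/2 = 11927.5 km.
The apoapsis of the transfer ellipse is at r = 19450 km.
Vis-viva: v = √[μ(2/r − 1/a_t)] = √[18900 × (2/19450 − 1/11927.5)] = 0.5991 km/s.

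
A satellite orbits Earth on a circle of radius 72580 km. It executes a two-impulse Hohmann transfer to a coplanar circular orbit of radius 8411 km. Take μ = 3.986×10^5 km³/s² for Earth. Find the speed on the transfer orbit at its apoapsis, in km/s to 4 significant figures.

v = 1.068 km/s

Transfer-ellipse semi-major axis a_t = (r₁ + r₂)/2 = (72580 + 8411)/2 = 40495.5 km.
The apoapsis of the transfer ellipse is at r = 72580 km.
Vis-viva: v = √[μ(2/r − 1/a_t)] = √[3.986×10^5 × (2/72580 − 1/40495.5)] = 1.068 km/s.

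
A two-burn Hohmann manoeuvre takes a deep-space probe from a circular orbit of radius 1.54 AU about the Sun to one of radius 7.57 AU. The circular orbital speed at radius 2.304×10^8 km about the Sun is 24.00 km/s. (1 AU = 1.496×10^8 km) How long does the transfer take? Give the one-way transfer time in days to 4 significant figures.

From the circular-orbit relation v² = μ/r at r = 2.304×10^8 km: μ = v²r = (24.00)² × 2.304×10^8 = 1.32710×10^11 km³/s².
In km: r₁ = 1.54 × 1.496×10^8 = 2.30384×10^8 km; r₂ = 7.57 × 1.496×10^8 = 1.132472×10^9 km.
The Hohmann ellipse has a_t = (r₁ + r₂)/2 = 6.81428×10^8 km.
By Kepler's third law the transfer-orbit period is T = 2π√(a_t³/μ), so t = T/2 = 1.534×10^8 s.
Converting: 1.534×10^8 s ÷ 86400 s/day = 1775 days.

t = 1775 days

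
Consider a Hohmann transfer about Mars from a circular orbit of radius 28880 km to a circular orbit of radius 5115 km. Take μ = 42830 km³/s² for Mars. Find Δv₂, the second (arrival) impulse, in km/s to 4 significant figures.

Δv₂ = 0.8782 km/s

The Hohmann ellipse has a_t = (r₁ + r₂)/2 = 16997.5 km.
Circular speed at r = 5115 km: v_c = √(μ/r) = 2.8937 km/s.
Vis-viva on the transfer ellipse at r = 5115 km gives v_t = √[μ(2/r − 1/a_t)] = 3.7719 km/s.
Δv₂ = |v_t − v_c| = |3.7719 − 2.8937| = 0.8782 km/s.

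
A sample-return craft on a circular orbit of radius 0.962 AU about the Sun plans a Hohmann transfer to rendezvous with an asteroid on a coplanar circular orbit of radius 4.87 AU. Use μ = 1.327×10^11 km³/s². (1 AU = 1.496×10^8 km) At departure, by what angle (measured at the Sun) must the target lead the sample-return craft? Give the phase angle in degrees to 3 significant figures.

In km: r₁ = 0.962 × 1.496×10^8 = 1.439152×10^8 km; r₂ = 4.87 × 1.496×10^8 = 7.28552×10^8 km.
Transfer-ellipse semi-major axis a_t = (r₁ + r₂)/2 = (1.439152×10^8 + 7.28552×10^8)/2 = 4.362336×10^8 km.
Transfer time t = π√(a_t³/μ) = 7.8577×10^7 s.
Target angular speed ω₂ = √(μ/r₂³) = 1.8524×10^-8 rad/s.
Angle swept by the target during transfer: ω₂·t = 1.4556 rad = 83.40°.
The sample-return craft traverses 180° on the transfer ellipse, so the target must lead by 180° − 83.40° = 96.6°.

φ = 96.6°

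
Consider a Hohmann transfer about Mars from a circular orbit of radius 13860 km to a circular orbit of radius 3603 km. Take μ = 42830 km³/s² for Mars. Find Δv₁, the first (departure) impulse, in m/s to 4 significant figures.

The Hohmann ellipse has a_t = (r₁ + r₂)/2 = 8731.5 km.
On the circular orbit at r = 13860 km, v_c = √(μ/r) = 1.7579 km/s.
Vis-viva on the transfer ellipse at r = 13860 km gives v_t = √[μ(2/r − 1/a_t)] = 1.1292 km/s.
Δv₁ = |v_t − v_c| = |1.1292 − 1.7579| = 0.6287 km/s.

Δv₁ = 628.7 m/s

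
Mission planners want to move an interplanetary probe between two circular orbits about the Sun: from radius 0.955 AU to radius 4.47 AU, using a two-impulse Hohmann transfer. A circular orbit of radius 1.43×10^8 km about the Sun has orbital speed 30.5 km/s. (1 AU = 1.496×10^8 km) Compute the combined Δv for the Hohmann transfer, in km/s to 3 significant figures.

Δv = 14.4 km/s

From the circular-orbit relation v² = μ/r at r = 1.43×10^8 km: μ = v²r = (30.5)² × 1.43×10^8 = 1.33026×10^11 km³/s².
In km: r₁ = 0.955 × 1.496×10^8 = 1.42868×10^8 km; r₂ = 4.47 × 1.496×10^8 = 6.68712×10^8 km.
Transfer-ellipse semi-major axis a_t = (r₁ + r₂)/2 = (1.42868×10^8 + 6.68712×10^8)/2 = 4.0579×10^8 km.
Circular speed at r₁: v₁ = √(μ/r₁) = √(1.33026×10^11/1.42868×10^8) = 30.514 km/s.
On the transfer ellipse at r₁, vis-viva gives v_p = √[μ(2/r₁ − 1/a_t)] = 39.171 km/s.
First burn Δv₁ = |v_p − v₁| = 8.657 km/s.
Circular speed at r₂: v₂ = √(μ/r₂) = 14.104 km/s.
Transfer-orbit speed at r₂: v_a = √[μ(2/r₂ − 1/a_t)] = 8.3688 km/s.
Second burn Δv₂ = |v₂ − v_a| = 5.735 km/s.
Δv = Δv₁ + Δv₂ = 8.657 + 5.735 = 14.39 km/s.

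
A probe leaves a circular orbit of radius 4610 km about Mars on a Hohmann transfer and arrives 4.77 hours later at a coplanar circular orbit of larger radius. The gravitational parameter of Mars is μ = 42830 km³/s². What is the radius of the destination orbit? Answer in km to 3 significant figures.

r₂ = 17100 km

Transfer time t = 4.77 hours = 17172 s, and t = π√(a_t³/μ).
So a_t = (μ t²/π²)^(1/3) = (42830 × (17172)² / π²)^(1/3) = 10857 km.
Since a_t = (r₁ + r₂)/2, r₂ = 2a_t − r₁ = 2×10857 − 4610 = 17104 km.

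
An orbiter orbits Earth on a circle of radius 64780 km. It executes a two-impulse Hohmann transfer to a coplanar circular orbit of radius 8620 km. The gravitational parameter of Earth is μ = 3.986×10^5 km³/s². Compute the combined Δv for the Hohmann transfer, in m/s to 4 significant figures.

The Hohmann ellipse has a_t = (r₁ + r₂)/2 = 36700 km.
Circular speed at r₁: v₁ = √(μ/r₁) = √(3.986×10^5/64780) = 2.4806 km/s.
On the transfer ellipse at r₁, v² = μ(2/r − 1/a) gives v_a = √[μ(2/r₁ − 1/a_t)] = 1.2022 km/s.
First burn Δv₁ = |v_a − v₁| = 1.2784 km/s.
At r₂, v₂ = √(μ/r₂) = 6.8001 km/s.
Transfer-orbit speed at r₂: v_p = √[μ(2/r₂ − 1/a_t)] = 9.0345 km/s.
Second burn Δv₂ = |v₂ − v_p| = 2.2344 km/s.
Total Δv = Δv₁ + Δv₂ = 3.513 km/s.

Δv = 3513 m/s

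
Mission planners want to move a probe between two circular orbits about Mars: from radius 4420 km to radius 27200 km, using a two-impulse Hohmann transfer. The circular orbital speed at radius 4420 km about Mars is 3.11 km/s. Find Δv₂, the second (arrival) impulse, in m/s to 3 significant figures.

From the circular-orbit relation v² = μ/r at r = 4420 km: μ = v²r = (3.11)² × 4420 = 42750.7 km³/s².
The Hohmann ellipse has a_t = (r₁ + r₂)/2 = 15810 km.
Circular speed at r = 27200 km: v_c = √(μ/r) = 1.2537 km/s.
Transfer-orbit speed at the same r (vis-viva, a = a_t): v_t = √[μ(2/r − 1/a_t)] = 0.66288 km/s.
Δv₂ = |v_t − v_c| = |0.66288 − 1.2537| = 0.5908 km/s.

Δv₂ = 591 m/s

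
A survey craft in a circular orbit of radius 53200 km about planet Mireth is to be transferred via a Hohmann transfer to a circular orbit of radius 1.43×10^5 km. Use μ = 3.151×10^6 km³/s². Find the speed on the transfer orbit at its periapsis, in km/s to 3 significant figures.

Transfer-ellipse semi-major axis a_t = (r₁ + r₂)/2 = (53200 + 1.430×10^5)/2 = 98100 km.
At periapsis, r = 53200 km.
Applying v² = μ(2/r − 1/a_t): v = 9.292 km/s.

v = 9.29 km/s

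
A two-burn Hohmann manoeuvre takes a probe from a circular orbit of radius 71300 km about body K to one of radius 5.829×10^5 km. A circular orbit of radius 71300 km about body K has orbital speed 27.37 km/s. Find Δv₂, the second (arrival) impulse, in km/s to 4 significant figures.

From the circular-orbit relation v² = μ/r at r = 71300 km: μ = v²r = (27.37)² × 71300 = 5.34120×10^7 km³/s².
Semi-major axis of the transfer orbit: a_t = (71300 + 5.829×10^5)/2 = 3.271×10^5 km.
Circular speed at r = 5.829×10^5 km: v_c = √(μ/r) = 9.572 km/s.
Transfer-orbit speed at the same r (vis-viva, a = a_t): v_t = √[μ(2/r − 1/a_t)] = 4.469 km/s.
Δv₂ = |v_t − v_c| = |4.469 − 9.572| = 5.103 km/s.

Δv₂ = 5.103 km/s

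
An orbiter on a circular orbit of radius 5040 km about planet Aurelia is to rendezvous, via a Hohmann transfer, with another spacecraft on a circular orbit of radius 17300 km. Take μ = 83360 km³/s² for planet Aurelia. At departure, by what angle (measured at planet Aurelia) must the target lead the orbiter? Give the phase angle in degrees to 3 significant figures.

φ = 86.6°

The Hohmann ellipse has a_t = (r₁ + r₂)/2 = 11170 km.
The half-period of the transfer ellipse is t = π√(a_t³/μ) = 12845 s.
The target's mean motion on its circular orbit is ω₂ = √(μ/r₂³) = 1.2688×10^-4 rad/s.
Angle swept by the target during transfer: ω₂·t = 1.630 rad = 93.39°.
Arrival is 180° from departure on the ellipse, so φ = 180° − 93.39° = 86.6°.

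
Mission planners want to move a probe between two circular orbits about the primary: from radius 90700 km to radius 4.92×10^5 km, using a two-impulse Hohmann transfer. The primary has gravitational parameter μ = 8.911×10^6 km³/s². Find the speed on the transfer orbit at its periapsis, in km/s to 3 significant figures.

v = 12.9 km/s

Transfer-ellipse semi-major axis a_t = (r₁ + r₂)/2 = (90700 + 4.920×10^5)/2 = 2.9135×10^5 km.
At periapsis, r = 90700 km.
Applying v² = μ(2/r − 1/a_t): v = 12.88 km/s.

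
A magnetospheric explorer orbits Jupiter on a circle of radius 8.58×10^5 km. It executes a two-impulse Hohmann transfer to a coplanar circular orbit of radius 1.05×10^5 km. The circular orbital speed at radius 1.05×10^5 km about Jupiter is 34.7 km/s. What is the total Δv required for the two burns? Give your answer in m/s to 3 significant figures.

Δv = 18100 m/s

From the circular-orbit relation v² = μ/r at r = 1.05×10^5 km: μ = v²r = (34.7)² × 1.05×10^5 = 1.26429×10^8 km³/s².
Transfer-ellipse semi-major axis a_t = (r₁ + r₂)/2 = (8.580×10^5 + 1.050×10^5)/2 = 4.815×10^5 km.
At r₁ the circular-orbit speed is v₁ = √(μ/r₁) = 12.139 km/s.
Transfer-orbit speed at r₁ (vis-viva): v_a = √[μ(2/r₁ − 1/a_t)] = 5.6686 km/s.
First burn Δv₁ = |v_a − v₁| = 6.470 km/s.
Circular speed at r₂: v₂ = √(μ/r₂) = 34.70 km/s.
Transfer-orbit speed at r₂: v_p = √[μ(2/r₂ − 1/a_t)] = 46.32 km/s.
Second burn Δv₂ = |v₂ − v_p| = 11.62 km/s.
Total Δv = Δv₁ + Δv₂ = 18.09 km/s.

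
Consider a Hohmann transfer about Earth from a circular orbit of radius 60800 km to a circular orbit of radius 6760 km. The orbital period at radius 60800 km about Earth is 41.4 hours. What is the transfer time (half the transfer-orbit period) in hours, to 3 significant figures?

From Kepler's third law T² = 4π²r³/μ at r = 60800 km, T = 41.4 hours = 41.4 × 3600 s = 1.4904×10^5 s: μ = 4π²r³/T² = 3.99452×10^5 km³/s².
Semi-major axis of the transfer orbit: a_t = (60800 + 6760)/2 = 33780 km.
Half the transfer-orbit period gives t = π√(a_t³/μ) = 30860 s.
Converting: 30860 s ÷ 3600 s/hour = 8.57 hours.

t = 8.57 hours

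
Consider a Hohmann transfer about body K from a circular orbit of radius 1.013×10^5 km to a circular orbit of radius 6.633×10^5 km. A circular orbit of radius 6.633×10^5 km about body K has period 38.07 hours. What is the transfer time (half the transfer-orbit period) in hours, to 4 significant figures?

From Kepler's third law T² = 4π²r³/μ at r = 6.633×10^5 km, T = 38.07 hours = 38.07 × 3600 s = 1.37052×10^5 s: μ = 4π²r³/T² = 6.13365×10^8 km³/s².
Semi-major axis of the transfer orbit: a_t = (1.013×10^5 + 6.633×10^5)/2 = 3.823×10^5 km.
Half the transfer-orbit period gives t = π√(a_t³/μ) = 29985 s.
Converting: 29985 s ÷ 3600 s/hour = 8.329 hours.

t = 8.329 hours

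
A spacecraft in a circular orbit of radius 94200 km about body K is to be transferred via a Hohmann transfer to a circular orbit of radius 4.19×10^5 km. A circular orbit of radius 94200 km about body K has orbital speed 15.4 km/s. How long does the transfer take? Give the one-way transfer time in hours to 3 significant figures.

From the circular-orbit relation v² = μ/r at r = 94200 km: μ = v²r = (15.4)² × 94200 = 2.23405×10^7 km³/s².
Semi-major axis of the transfer orbit: a_t = (94200 + 4.190×10^5)/2 = 2.566×10^5 km.
By Kepler's third law the transfer-orbit period is T = 2π√(a_t³/μ), so t = T/2 = 86400 s.
Converting: 86400 s ÷ 3600 s/hour = 24.0 hours.

t = 24.0 hours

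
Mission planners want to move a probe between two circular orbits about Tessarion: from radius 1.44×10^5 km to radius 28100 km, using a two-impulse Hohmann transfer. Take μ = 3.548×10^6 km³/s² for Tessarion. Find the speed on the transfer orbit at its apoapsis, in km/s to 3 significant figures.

The Hohmann ellipse has a_t = (r₁ + r₂)/2 = 86050 km.
The apoapsis of the transfer ellipse is at r = 1.440×10^5 km.
Vis-viva: v = √[μ(2/r − 1/a_t)] = √[3.548×10^6 × (2/1.440×10^5 − 1/86050)] = 2.837 km/s.

v = 2.84 km/s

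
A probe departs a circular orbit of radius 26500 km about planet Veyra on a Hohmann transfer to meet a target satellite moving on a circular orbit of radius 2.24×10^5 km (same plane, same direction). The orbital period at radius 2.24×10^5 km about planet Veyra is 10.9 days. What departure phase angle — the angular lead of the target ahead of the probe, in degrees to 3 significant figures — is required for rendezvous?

φ = 105°

From Kepler's third law T² = 4π²r³/μ at r = 2.24×10^5 km, T = 10.9 days = 10.9 × 86400 s = 9.4176×10^5 s: μ = 4π²r³/T² = 5.00292×10^5 km³/s².
Semi-major axis of the transfer orbit: a_t = (26500 + 2.240×10^5)/2 = 1.2525×10^5 km.
Transfer time t = π√(a_t³/μ) = 1.9688×10^5 s.
Target angular speed ω₂ = √(μ/r₂³) = 6.6717×10^-6 rad/s.
Angle swept by the target during transfer: ω₂·t = 1.3135 rad = 75.26°.
Arrival is 180° from departure on the ellipse, so φ = 180° − 75.26° = 105°.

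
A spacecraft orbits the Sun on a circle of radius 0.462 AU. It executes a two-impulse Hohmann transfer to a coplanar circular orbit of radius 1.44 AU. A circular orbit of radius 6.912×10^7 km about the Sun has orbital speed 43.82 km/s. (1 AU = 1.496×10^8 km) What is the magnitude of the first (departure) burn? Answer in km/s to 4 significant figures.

From the circular-orbit relation v² = μ/r at r = 6.912×10^7 km: μ = v²r = (43.82)² × 6.912×10^7 = 1.32724×10^11 km³/s².
In km: r₁ = 0.462 × 1.496×10^8 = 6.91152×10^7 km; r₂ = 1.44 × 1.496×10^8 = 2.15424×10^8 km.
The Hohmann ellipse has a_t = (r₁ + r₂)/2 = 1.422696×10^8 km.
Circular speed at r = 6.91152×10^7 km: v_c = √(μ/r) = 43.82 km/s.
Transfer-orbit speed at the same r (vis-viva, a = a_t): v_t = √[μ(2/r − 1/a_t)] = 53.92 km/s.
Δv₁ = |v_t − v_c| = |53.92 − 43.82| = 10.10 km/s.

Δv₁ = 10.10 km/s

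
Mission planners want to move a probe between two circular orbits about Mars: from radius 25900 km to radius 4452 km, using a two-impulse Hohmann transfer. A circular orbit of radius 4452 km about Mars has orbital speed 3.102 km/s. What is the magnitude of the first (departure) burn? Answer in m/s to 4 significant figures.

From the circular-orbit relation v² = μ/r at r = 4452 km: μ = v²r = (3.102)² × 4452 = 42838.9 km³/s².
The Hohmann ellipse has a_t = (r₁ + r₂)/2 = 15176 km.
Circular speed at r = 25900 km: v_c = √(μ/r) = 1.2861 km/s.
Transfer-orbit speed at the same r (vis-viva, a = a_t): v_t = √[μ(2/r − 1/a_t)] = 0.69658 km/s.
Δv₁ = |v_t − v_c| = |0.69658 − 1.2861| = 0.5895 km/s.

Δv₁ = 589.5 m/s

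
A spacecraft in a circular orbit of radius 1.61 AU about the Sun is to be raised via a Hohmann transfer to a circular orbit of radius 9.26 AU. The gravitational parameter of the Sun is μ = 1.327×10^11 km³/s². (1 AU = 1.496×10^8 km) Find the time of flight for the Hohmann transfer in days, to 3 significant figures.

t = 2310 days

In km: r₁ = 1.61 × 1.496×10^8 = 2.40856×10^8 km; r₂ = 9.26 × 1.496×10^8 = 1.385296×10^9 km.
The Hohmann ellipse has a_t = (r₁ + r₂)/2 = 8.13076×10^8 km.
By Kepler's third law the transfer-orbit period is T = 2π√(a_t³/μ), so t = T/2 = 1.999×10^8 s.
Converting: 1.999×10^8 s ÷ 86400 s/day = 2310 days.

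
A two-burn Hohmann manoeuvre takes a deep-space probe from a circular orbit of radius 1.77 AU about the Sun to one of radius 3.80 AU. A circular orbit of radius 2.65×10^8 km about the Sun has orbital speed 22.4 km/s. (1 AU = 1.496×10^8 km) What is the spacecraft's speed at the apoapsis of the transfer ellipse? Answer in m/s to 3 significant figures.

From the circular-orbit relation v² = μ/r at r = 2.65×10^8 km: μ = v²r = (22.4)² × 2.65×10^8 = 1.32966×10^11 km³/s².
In km: r₁ = 1.77 × 1.496×10^8 = 2.64792×10^8 km; r₂ = 3.80 × 1.496×10^8 = 5.6848×10^8 km.
Transfer-ellipse semi-major axis a_t = (r₁ + r₂)/2 = (2.64792×10^8 + 5.6848×10^8)/2 = 4.16636×10^8 km.
The apoapsis of the transfer ellipse is at r = 5.6848×10^8 km.
Applying v² = μ(2/r − 1/a_t): v = 12.19 km/s.

v = 12200 m/s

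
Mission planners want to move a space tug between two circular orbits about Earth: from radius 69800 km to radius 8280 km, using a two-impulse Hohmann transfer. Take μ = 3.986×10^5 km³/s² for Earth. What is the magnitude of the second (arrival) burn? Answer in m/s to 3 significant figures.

Δv₂ = 2340 m/s

Transfer-ellipse semi-major axis a_t = (r₁ + r₂)/2 = (69800 + 8280)/2 = 39040 km.
Circular speed at r = 8280 km: v_c = √(μ/r) = 6.938 km/s.
Vis-viva on the transfer ellipse at r = 8280 km gives v_t = √[μ(2/r − 1/a_t)] = 9.277 km/s.
Δv₂ = |v_t − v_c| = |9.277 − 6.938| = 2.339 km/s.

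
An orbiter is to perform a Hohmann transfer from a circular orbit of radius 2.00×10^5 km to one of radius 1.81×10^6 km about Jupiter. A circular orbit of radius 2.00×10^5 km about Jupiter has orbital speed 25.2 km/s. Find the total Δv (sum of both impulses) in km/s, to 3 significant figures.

From the circular-orbit relation v² = μ/r at r = 2.00×10^5 km: μ = v²r = (25.2)² × 2.00×10^5 = 1.27008×10^8 km³/s².
Semi-major axis of the transfer orbit: a_t = (2.000×10^5 + 1.810×10^6)/2 = 1.005×10^6 km.
At r₁ the circular-orbit speed is v₁ = √(μ/r₁) = 25.200 km/s.
Transfer-orbit speed at r₁ (v² = μ(2/r − 1/a)): v_p = √[μ(2/r₁ − 1/a_t)] = 33.819 km/s.
First burn Δv₁ = |v_p − v₁| = 8.619 km/s.
Circular speed at r₂: v₂ = √(μ/r₂) = 8.377 km/s.
Transfer-orbit speed at r₂: v_a = √[μ(2/r₂ − 1/a_t)] = 3.737 km/s.
Second burn Δv₂ = |v₂ − v_a| = 4.640 km/s.
Total Δv = Δv₁ + Δv₂ = 13.26 km/s.

Δv = 13.3 km/s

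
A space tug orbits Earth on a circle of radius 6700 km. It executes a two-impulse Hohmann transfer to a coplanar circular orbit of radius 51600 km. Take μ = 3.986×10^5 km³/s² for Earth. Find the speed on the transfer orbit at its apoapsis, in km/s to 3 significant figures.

v = 1.33 km/s

The Hohmann ellipse has a_t = (r₁ + r₂)/2 = 29150 km.
The apoapsis of the transfer ellipse is at r = 51600 km.
Vis-viva: v = √[μ(2/r − 1/a_t)] = √[3.986×10^5 × (2/51600 − 1/29150)] = 1.332 km/s.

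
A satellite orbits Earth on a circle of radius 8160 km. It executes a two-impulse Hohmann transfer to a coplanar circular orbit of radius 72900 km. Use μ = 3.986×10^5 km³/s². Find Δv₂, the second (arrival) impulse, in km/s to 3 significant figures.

Semi-major axis of the transfer orbit: a_t = (8160 + 72900)/2 = 40530 km.
On the circular orbit at r = 72900 km, v_c = √(μ/r) = 2.338 km/s.
Transfer-orbit speed at the same r (vis-viva, a = a_t): v_t = √[μ(2/r − 1/a_t)] = 1.049 km/s.
Δv₂ = |v_t − v_c| = |1.049 − 2.338| = 1.289 km/s.

Δv₂ = 1.29 km/s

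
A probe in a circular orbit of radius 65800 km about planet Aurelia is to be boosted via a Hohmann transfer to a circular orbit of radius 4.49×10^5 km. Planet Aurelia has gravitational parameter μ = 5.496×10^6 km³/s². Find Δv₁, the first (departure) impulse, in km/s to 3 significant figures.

Δv₁ = 2.93 km/s

Semi-major axis of the transfer orbit: a_t = (65800 + 4.490×10^5)/2 = 2.574×10^5 km.
Circular speed at r = 65800 km: v_c = √(μ/r) = 9.139 km/s.
Transfer-orbit speed at the same r (vis-viva, a = a_t): v_t = √[μ(2/r − 1/a_t)] = 12.07 km/s.
Δv₁ = |v_t − v_c| = |12.07 − 9.139| = 2.931 km/s.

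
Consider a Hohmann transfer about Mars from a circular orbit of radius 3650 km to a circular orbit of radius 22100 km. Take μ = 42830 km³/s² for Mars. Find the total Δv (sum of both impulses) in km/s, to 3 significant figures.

Δv = 1.71 km/s

The Hohmann ellipse has a_t = (r₁ + r₂)/2 = 12875 km.
Circular speed at r₁: v₁ = √(μ/r₁) = √(42830/3650) = 3.426 km/s.
On the transfer ellipse at r₁, v² = μ(2/r − 1/a) gives v_p = √[μ(2/r₁ − 1/a_t)] = 4.488 km/s.
First burn Δv₁ = |v_p − v₁| = 1.062 km/s.
At r₂, v₂ = √(μ/r₂) = 1.3921 km/s.
Transfer-orbit speed at r₂: v_a = √[μ(2/r₂ − 1/a_t)] = 0.74123 km/s.
Second burn Δv₂ = |v₂ − v_a| = 0.6509 km/s.
Δv = Δv₁ + Δv₂ = 1.062 + 0.6509 = 1.713 km/s.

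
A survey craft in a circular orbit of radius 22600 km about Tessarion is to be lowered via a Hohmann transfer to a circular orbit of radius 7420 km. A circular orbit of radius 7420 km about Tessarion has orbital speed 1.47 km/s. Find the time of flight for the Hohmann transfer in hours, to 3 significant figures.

t = 12.7 hours

From the circular-orbit relation v² = μ/r at r = 7420 km: μ = v²r = (1.47)² × 7420 = 16033.9 km³/s².
Semi-major axis of the transfer orbit: a_t = (22600 + 7420)/2 = 15010 km.
Transfer time t = π√(a_t³/μ) = π√((15010)³ / 16033.9) = 45620 s.
Converting: 45620 s ÷ 3600 s/hour = 12.7 hours.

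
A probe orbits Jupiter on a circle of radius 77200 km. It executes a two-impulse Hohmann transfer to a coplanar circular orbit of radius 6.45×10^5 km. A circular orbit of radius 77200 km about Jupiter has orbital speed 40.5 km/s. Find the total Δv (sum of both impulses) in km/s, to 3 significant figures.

Δv = 21.2 km/s

From the circular-orbit relation v² = μ/r at r = 77200 km: μ = v²r = (40.5)² × 77200 = 1.26627×10^8 km³/s².
Semi-major axis of the transfer orbit: a_t = (77200 + 6.450×10^5)/2 = 3.611×10^5 km.
At r₁ the circular-orbit speed is v₁ = √(μ/r₁) = 40.50 km/s.
On the transfer ellipse at r₁, v² = μ(2/r − 1/a) gives v_p = √[μ(2/r₁ − 1/a_t)] = 54.13 km/s.
First burn Δv₁ = |v_p − v₁| = 13.63 km/s.
Circular speed at r₂: v₂ = √(μ/r₂) = 14.0115 km/s.
Transfer-orbit speed at r₂: v_a = √[μ(2/r₂ − 1/a_t)] = 6.47856 km/s.
Second burn Δv₂ = |v₂ − v_a| = 7.533 km/s.
Δv = Δv₁ + Δv₂ = 13.63 + 7.533 = 21.16 km/s.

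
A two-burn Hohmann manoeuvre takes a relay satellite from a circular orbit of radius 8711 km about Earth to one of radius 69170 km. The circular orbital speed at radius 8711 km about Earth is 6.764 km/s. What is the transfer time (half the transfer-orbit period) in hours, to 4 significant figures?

t = 10.62 hours

From the circular-orbit relation v² = μ/r at r = 8711 km: μ = v²r = (6.764)² × 8711 = 3.98543×10^5 km³/s².
The Hohmann ellipse has a_t = (r₁ + r₂)/2 = 38940.5 km.
Transfer time t = π√(a_t³/μ) = π√((38940.5)³ / 3.98543×10^5) = 38240 s.
Converting: 38240 s ÷ 3600 s/hour = 10.62 hours.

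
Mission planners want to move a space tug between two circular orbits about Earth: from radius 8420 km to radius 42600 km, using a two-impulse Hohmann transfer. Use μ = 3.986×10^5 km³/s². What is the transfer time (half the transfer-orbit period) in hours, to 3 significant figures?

Semi-major axis of the transfer orbit: a_t = (8420 + 42600)/2 = 25510 km.
Transfer time t = π√(a_t³/μ) = π√((25510)³ / 3.986×10^5) = 20270 s.
Converting: 20270 s ÷ 3600 s/hour = 5.63 hours.

t = 5.63 hours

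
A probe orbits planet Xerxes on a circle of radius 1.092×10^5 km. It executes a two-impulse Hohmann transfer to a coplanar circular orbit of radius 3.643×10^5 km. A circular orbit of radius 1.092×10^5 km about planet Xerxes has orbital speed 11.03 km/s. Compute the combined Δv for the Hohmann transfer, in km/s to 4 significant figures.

From the circular-orbit relation v² = μ/r at r = 1.092×10^5 km: μ = v²r = (11.03)² × 1.092×10^5 = 1.32854×10^7 km³/s².
Semi-major axis of the transfer orbit: a_t = (1.092×10^5 + 3.643×10^5)/2 = 2.3675×10^5 km.
Circular speed at r₁: v₁ = √(μ/r₁) = √(1.32854×10^7/1.092×10^5) = 11.030 km/s.
Transfer-orbit speed at r₁ (vis-viva): v_p = √[μ(2/r₁ − 1/a_t)] = 13.682 km/s.
First burn Δv₁ = |v_p − v₁| = 2.652 km/s.
At r₂, v₂ = √(μ/r₂) = 6.039 km/s.
Transfer-orbit speed at r₂: v_a = √[μ(2/r₂ − 1/a_t)] = 4.101 km/s.
Second burn Δv₂ = |v₂ − v_a| = 1.938 km/s.
Total Δv = Δv₁ + Δv₂ = 4.590 km/s.

Δv = 4.590 km/s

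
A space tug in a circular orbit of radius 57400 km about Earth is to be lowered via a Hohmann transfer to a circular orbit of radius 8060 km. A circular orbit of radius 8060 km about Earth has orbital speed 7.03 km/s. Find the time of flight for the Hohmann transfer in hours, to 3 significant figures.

t = 8.19 hours

From the circular-orbit relation v² = μ/r at r = 8060 km: μ = v²r = (7.03)² × 8060 = 3.98332×10^5 km³/s².
Semi-major axis of the transfer orbit: a_t = (57400 + 8060)/2 = 32730 km.
Transfer time t = π√(a_t³/μ) = π√((32730)³ / 3.98332×10^5) = 29470 s.
Converting: 29470 s ÷ 3600 s/hour = 8.19 hours.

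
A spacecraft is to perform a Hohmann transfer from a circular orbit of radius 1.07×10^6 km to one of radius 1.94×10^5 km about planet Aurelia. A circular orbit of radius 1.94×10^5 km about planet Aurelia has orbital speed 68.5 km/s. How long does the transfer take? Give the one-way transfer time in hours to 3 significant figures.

t = 14.5 hours

From the circular-orbit relation v² = μ/r at r = 1.94×10^5 km: μ = v²r = (68.5)² × 1.94×10^5 = 9.10296×10^8 km³/s².
The Hohmann ellipse has a_t = (r₁ + r₂)/2 = 6.320×10^5 km.
Half the transfer-orbit period gives t = π√(a_t³/μ) = 52320 s.
Converting: 52320 s ÷ 3600 s/hour = 14.5 hours.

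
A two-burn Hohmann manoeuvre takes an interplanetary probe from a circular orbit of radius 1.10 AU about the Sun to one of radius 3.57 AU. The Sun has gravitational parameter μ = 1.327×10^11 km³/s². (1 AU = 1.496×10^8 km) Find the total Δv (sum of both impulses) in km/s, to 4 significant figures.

Δv = 11.66 km/s

In km: r₁ = 1.10 × 1.496×10^8 = 1.6456×10^8 km; r₂ = 3.57 × 1.496×10^8 = 5.34072×10^8 km.
Transfer-ellipse semi-major axis a_t = (r₁ + r₂)/2 = (1.6456×10^8 + 5.34072×10^8)/2 = 3.49316×10^8 km.
At r₁ the circular-orbit speed is v₁ = √(μ/r₁) = 28.397 km/s.
On the transfer ellipse at r₁, vis-viva equation gives v_p = √[μ(2/r₁ − 1/a_t)] = 35.113 km/s.
First burn Δv₁ = |v_p − v₁| = 6.716 km/s.
Circular speed at r₂: v₂ = √(μ/r₂) = 15.763 km/s.
Transfer-orbit speed at r₂: v_a = √[μ(2/r₂ − 1/a_t)] = 10.819 km/s.
Second burn Δv₂ = |v₂ − v_a| = 4.944 km/s.
Δv = Δv₁ + Δv₂ = 6.716 + 4.944 = 11.66 km/s.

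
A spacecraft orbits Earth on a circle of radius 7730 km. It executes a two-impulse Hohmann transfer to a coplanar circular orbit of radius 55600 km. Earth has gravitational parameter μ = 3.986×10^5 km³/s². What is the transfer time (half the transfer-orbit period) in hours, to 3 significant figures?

t = 7.79 hours

Transfer-ellipse semi-major axis a_t = (r₁ + r₂)/2 = (7730 + 55600)/2 = 31665 km.
By Kepler's third law the transfer-orbit period is T = 2π√(a_t³/μ), so t = T/2 = 28040 s.
Converting: 28040 s ÷ 3600 s/hour = 7.79 hours.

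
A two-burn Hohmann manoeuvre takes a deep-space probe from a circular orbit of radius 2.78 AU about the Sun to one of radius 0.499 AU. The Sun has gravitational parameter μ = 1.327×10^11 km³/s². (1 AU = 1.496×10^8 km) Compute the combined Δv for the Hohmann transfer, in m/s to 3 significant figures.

In km: r₁ = 2.78 × 1.496×10^8 = 4.15888×10^8 km; r₂ = 0.499 × 1.496×10^8 = 7.46504×10^7 km.
Transfer-ellipse semi-major axis a_t = (r₁ + r₂)/2 = (4.15888×10^8 + 7.46504×10^7)/2 = 2.452692×10^8 km.
At r₁ the circular-orbit speed is v₁ = √(μ/r₁) = 17.863 km/s.
Transfer-orbit speed at r₁ (v² = μ(2/r − 1/a)): v_a = √[μ(2/r₁ − 1/a_t)] = 9.8547 km/s.
First burn Δv₁ = |v_a − v₁| = 8.008 km/s.
At r₂, v₂ = √(μ/r₂) = 42.16 km/s.
Transfer-orbit speed at r₂: v_p = √[μ(2/r₂ − 1/a_t)] = 54.90 km/s.
Second burn Δv₂ = |v₂ − v_p| = 12.74 km/s.
Total Δv = Δv₁ + Δv₂ = 20.75 km/s.

Δv = 20700 m/s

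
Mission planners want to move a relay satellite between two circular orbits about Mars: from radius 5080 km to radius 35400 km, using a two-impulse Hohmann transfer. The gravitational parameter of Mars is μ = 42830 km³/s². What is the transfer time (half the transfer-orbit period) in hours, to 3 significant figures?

t = 12.1 hours

The Hohmann ellipse has a_t = (r₁ + r₂)/2 = 20240 km.
Transfer time t = π√(a_t³/μ) = π√((20240)³ / 42830) = 43710 s.
Converting: 43710 s ÷ 3600 s/hour = 12.1 hours.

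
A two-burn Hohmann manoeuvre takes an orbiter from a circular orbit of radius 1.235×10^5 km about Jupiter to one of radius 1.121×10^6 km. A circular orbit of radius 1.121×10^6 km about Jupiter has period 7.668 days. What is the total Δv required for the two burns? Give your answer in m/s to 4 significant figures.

From Kepler's third law T² = 4π²r³/μ at r = 1.121×10^6 km, T = 7.668 days = 7.668 × 86400 s = 6.625152×10^5 s: μ = 4π²r³/T² = 1.26702×10^8 km³/s².
Transfer-ellipse semi-major axis a_t = (r₁ + r₂)/2 = (1.235×10^5 + 1.121×10^6)/2 = 6.2225×10^5 km.
At r₁ the circular-orbit speed is v₁ = √(μ/r₁) = 32.030 km/s.
On the transfer ellipse at r₁, vis-viva equation gives v_p = √[μ(2/r₁ − 1/a_t)] = 42.991 km/s.
First burn Δv₁ = |v_p − v₁| = 10.961 km/s.
Circular speed at r₂: v₂ = √(μ/r₂) = 10.6314 km/s.
Transfer-orbit speed at r₂: v_a = √[μ(2/r₂ − 1/a_t)] = 4.73632 km/s.
Second burn Δv₂ = |v₂ − v_a| = 5.8951 km/s.
Total Δv = Δv₁ + Δv₂ = 16.86 km/s.

Δv = 16860 m/s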